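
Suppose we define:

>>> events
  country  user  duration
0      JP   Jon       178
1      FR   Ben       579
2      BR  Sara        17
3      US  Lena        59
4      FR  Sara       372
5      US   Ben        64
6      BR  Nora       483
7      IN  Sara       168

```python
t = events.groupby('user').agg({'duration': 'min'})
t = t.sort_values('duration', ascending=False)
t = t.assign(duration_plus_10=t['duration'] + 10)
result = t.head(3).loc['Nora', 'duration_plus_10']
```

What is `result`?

493

group by user, min of duration:
      duration
user          
Ben         64
Jon        178
Lena        59
Nora       483
Sara        17
sort by duration descending:
      duration
user          
Nora       483
Jon        178
Ben         64
Lena        59
Sara        17
add column duration_plus_10 = t['duration'] + 10:
      duration  duration_plus_10
user                            
Nora       483               493
Jon        178               188
Ben         64                74
Lena        59                69
Sara        17                27
take first 3 rows:
      duration  duration_plus_10
user                            
Nora       483               493
Jon        178               188
Ben         64                74
Reading off the value at row 'Nora', column 'duration_plus_10', we get 493.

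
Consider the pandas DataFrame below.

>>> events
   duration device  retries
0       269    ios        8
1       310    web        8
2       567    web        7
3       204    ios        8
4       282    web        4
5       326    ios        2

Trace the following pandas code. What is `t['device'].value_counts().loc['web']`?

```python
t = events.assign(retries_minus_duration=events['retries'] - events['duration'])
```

add column retries_minus_duration = events['retries'] - events['duration']:
   duration device  retries  retries_minus_duration
0       269    ios        8                    -261
1       310    web        8                    -302
2       567    web        7                    -560
3       204    ios        8                    -196
4       282    web        4                    -278
5       326    ios        2                    -324
value_counts of device:
device
ios    3
web    3
Name: count, dtype: int64
The value at index 'web' is 3.

3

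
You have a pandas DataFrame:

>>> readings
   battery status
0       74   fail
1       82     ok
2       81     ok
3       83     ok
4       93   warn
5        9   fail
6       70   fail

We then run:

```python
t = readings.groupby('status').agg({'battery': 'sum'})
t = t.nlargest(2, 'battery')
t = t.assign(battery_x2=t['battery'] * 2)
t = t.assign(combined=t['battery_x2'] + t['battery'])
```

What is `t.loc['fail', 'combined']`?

459

group by status, sum of battery:
        battery
status         
fail        153
ok          246
warn         93
take 2 rows with largest battery:
        battery
status         
ok          246
fail        153
add column battery_x2 = t['battery'] * 2:
        battery  battery_x2
status                     
ok          246         492
fail        153         306
add column combined = t['battery_x2'] + t['battery']:
        battery  battery_x2  combined
status                               
ok          246         492       738
fail        153         306       459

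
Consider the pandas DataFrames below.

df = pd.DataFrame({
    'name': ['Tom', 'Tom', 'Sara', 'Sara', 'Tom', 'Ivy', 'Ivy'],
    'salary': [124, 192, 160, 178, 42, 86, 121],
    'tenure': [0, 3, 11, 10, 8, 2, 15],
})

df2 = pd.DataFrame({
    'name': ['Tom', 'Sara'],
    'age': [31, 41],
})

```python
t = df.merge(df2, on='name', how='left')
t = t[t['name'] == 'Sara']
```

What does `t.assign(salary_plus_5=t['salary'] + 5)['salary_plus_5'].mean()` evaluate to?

merge on 'name' (how='left') → 7 rows:
   name  salary  tenure   age
0   Tom     124       0  31.0
1   Tom     192       3  31.0
2  Sara     160      11  41.0
3  Sara     178      10  41.0
4   Tom      42       8  31.0
5   Ivy      86       2   NaN
6   Ivy     121      15   NaN
filter rows where name == 'Sara':
   name  salary  tenure   age
2  Sara     160      11  41.0
3  Sara     178      10  41.0
add column salary_plus_5 = t['salary'] + 5:
   name  salary  tenure   age  salary_plus_5
2  Sara     160      11  41.0            165
3  Sara     178      10  41.0            183

174.0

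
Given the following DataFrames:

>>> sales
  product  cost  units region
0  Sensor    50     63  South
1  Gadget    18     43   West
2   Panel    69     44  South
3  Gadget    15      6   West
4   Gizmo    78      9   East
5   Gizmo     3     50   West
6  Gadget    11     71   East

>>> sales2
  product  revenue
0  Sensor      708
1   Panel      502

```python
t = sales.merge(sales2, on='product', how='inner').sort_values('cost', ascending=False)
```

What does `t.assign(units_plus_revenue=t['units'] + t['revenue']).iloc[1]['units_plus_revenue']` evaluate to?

771

merge on 'product' (how='inner') → 2 rows:
  product  cost  units region  revenue
0  Sensor    50     63  South      708
1   Panel    69     44  South      502
sort by cost descending:
  product  cost  units region  revenue
1   Panel    69     44  South      502
0  Sensor    50     63  South      708
add column units_plus_revenue = t['units'] + t['revenue']:
  product  cost  units region  revenue  units_plus_revenue
1   Panel    69     44  South      502                 546
0  Sensor    50     63  South      708                 771
Then the value at position 1, column 'units_plus_revenue': 771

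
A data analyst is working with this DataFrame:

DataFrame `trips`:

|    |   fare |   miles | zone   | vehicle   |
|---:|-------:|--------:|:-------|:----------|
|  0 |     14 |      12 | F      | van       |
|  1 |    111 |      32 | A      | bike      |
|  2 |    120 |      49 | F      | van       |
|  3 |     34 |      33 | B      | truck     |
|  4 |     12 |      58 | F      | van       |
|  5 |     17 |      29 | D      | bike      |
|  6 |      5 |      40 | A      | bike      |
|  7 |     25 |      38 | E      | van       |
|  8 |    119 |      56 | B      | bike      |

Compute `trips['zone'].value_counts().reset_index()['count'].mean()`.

value_counts of zone:
zone
F    3
A    2
B    2
D    1
E    1
Name: count, dtype: int64
reset_index():
  zone  count
0    F      3
1    A      2
2    B      2
3    D      1
4    E      1
Then the mean of column 'count': 1.8

1.8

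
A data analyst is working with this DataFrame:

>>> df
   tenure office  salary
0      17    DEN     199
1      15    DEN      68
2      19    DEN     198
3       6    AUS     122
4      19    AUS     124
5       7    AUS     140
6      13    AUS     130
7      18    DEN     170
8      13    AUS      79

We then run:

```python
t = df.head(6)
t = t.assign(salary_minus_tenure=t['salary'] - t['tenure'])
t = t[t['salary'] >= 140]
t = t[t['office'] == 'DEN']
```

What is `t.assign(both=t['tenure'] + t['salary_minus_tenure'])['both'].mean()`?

take first 6 rows:
   tenure office  salary
0      17    DEN     199
1      15    DEN      68
2      19    DEN     198
3       6    AUS     122
4      19    AUS     124
5       7    AUS     140
add column salary_minus_tenure = t['salary'] - t['tenure']:
   tenure office  salary  salary_minus_tenure
0      17    DEN     199                  182
1      15    DEN      68                   53
2      19    DEN     198                  179
3       6    AUS     122                  116
4      19    AUS     124                  105
5       7    AUS     140                  133
filter rows where salary >= 140:
   tenure office  salary  salary_minus_tenure
0      17    DEN     199                  182
2      19    DEN     198                  179
5       7    AUS     140                  133
filter rows where office == 'DEN':
   tenure office  salary  salary_minus_tenure
0      17    DEN     199                  182
2      19    DEN     198                  179
add column both = t['tenure'] + t['salary_minus_tenure']:
   tenure office  salary  salary_minus_tenure  both
0      17    DEN     199                  182   199
2      19    DEN     198                  179   198
So mean() = 198.5.

198.5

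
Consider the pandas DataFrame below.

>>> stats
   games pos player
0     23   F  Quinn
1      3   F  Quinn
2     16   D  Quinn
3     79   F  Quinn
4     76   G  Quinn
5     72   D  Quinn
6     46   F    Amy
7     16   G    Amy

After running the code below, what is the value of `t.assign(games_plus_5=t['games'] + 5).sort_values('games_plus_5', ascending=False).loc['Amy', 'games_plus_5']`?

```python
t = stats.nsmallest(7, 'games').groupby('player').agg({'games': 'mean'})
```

36.0

take 7 rows with smallest games:
   games pos player
1      3   F  Quinn
2     16   D  Quinn
7     16   G    Amy
0     23   F  Quinn
6     46   F    Amy
5     72   D  Quinn
4     76   G  Quinn
group by player, mean of games:
        games
player       
Amy      31.0
Quinn    38.0
add column games_plus_5 = t['games'] + 5:
        games  games_plus_5
player                     
Amy      31.0          36.0
Quinn    38.0          43.0
sort by games_plus_5 descending:
        games  games_plus_5
player                     
Quinn    38.0          43.0
Amy      31.0          36.0
value at row 'Amy', column 'games_plus_5' → 36.0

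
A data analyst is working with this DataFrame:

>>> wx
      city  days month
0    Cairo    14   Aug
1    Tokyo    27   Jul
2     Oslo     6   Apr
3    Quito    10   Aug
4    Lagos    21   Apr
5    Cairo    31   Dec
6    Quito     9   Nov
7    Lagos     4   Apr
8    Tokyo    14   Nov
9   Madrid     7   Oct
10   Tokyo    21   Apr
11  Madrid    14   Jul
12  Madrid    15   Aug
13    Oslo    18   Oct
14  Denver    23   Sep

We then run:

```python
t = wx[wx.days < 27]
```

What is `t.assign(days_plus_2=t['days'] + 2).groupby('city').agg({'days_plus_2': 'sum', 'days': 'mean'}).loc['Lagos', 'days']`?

12.5

filter rows where days < 27:
      city  days month
0    Cairo    14   Aug
2     Oslo     6   Apr
3    Quito    10   Aug
4    Lagos    21   Apr
6    Quito     9   Nov
7    Lagos     4   Apr
8    Tokyo    14   Nov
9   Madrid     7   Oct
10   Tokyo    21   Apr
11  Madrid    14   Jul
12  Madrid    15   Aug
13    Oslo    18   Oct
14  Denver    23   Sep
add column days_plus_2 = t['days'] + 2:
      city  days month  days_plus_2
0    Cairo    14   Aug           16
2     Oslo     6   Apr            8
3    Quito    10   Aug           12
4    Lagos    21   Apr           23
6    Quito     9   Nov           11
7    Lagos     4   Apr            6
8    Tokyo    14   Nov           16
9   Madrid     7   Oct            9
10   Tokyo    21   Apr           23
11  Madrid    14   Jul           16
12  Madrid    15   Aug           17
13    Oslo    18   Oct           20
14  Denver    23   Sep           25
group by city: sum(days_plus_2), mean(days):
        days_plus_2  days
city                     
Cairo            16  14.0
Denver           25  23.0
Lagos            29  12.5
Madrid           42  12.0
Oslo             28  12.0
Quito            23   9.5
Tokyo            39  17.5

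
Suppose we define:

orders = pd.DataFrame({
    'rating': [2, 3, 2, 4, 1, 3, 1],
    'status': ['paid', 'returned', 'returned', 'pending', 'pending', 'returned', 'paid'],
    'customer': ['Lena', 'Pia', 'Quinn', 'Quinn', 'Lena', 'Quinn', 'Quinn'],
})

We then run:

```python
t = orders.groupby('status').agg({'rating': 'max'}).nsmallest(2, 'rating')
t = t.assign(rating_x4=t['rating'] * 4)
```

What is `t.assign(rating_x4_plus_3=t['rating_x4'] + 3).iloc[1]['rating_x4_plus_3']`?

15

group by status, max of rating:
          rating
status          
paid           2
pending        4
returned       3
take 2 rows with smallest rating:
          rating
status          
paid           2
returned       3
add column rating_x4 = t['rating'] * 4:
          rating  rating_x4
status                     
paid           2          8
returned       3         12
add column rating_x4_plus_3 = t['rating_x4'] + 3:
          rating  rating_x4  rating_x4_plus_3
status                                       
paid           2          8                11
returned       3         12                15
Hence 15.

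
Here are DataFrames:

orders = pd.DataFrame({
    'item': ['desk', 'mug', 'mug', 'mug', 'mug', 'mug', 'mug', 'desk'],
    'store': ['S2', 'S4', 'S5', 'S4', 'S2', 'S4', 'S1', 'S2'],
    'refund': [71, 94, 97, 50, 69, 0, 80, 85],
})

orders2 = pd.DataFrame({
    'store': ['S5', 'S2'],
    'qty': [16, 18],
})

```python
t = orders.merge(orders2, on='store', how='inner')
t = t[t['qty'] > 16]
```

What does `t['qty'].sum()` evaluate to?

merge on 'store' (how='inner') → 4 rows:
   item store  refund  qty
0  desk    S2      71   18
1   mug    S5      97   16
2   mug    S2      69   18
3  desk    S2      85   18
filter rows where qty > 16:
   item store  refund  qty
0  desk    S2      71   18
2   mug    S2      69   18
3  desk    S2      85   18

54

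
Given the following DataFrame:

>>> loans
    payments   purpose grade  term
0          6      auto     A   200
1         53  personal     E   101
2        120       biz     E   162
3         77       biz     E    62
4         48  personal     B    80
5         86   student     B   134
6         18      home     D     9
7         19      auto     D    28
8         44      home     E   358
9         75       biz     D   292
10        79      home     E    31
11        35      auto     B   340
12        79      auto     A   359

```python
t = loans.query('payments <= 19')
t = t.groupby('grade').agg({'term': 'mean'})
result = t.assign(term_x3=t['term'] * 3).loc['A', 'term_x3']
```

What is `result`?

filter rows where payments <= 19:
   payments purpose grade  term
0         6    auto     A   200
6        18    home     D     9
7        19    auto     D    28
group by grade, mean of term:
        term
grade       
A      200.0
D       18.5
add column term_x3 = t['term'] * 3:
        term  term_x3
grade                
A      200.0    600.0
D       18.5     55.5
The value at row 'A', column 'term_x3' is 600.0.

600.0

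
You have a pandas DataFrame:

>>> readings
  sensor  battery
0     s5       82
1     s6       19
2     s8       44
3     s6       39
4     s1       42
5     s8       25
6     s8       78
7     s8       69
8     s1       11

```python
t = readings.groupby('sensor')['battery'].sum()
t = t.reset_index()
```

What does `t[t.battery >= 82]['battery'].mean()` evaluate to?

group by sensor, sum of battery:
sensor
s1     53
s5     82
s6     58
s8    216
Name: battery, dtype: int64
reset_index():
  sensor  battery
0     s1       53
1     s5       82
2     s6       58
3     s8      216
filter rows where battery >= 82:
  sensor  battery
1     s5       82
3     s8      216

149.0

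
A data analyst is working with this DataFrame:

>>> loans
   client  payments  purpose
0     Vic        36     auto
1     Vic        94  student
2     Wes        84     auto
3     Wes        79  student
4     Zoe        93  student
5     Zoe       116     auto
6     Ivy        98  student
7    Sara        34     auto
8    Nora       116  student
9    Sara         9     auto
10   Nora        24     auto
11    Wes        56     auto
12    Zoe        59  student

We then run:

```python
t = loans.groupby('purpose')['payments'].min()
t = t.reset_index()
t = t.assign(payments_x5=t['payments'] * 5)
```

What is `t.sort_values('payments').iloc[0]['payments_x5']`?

group by purpose, min of payments:
purpose
auto        9
student    59
Name: payments, dtype: int64
reset_index():
   purpose  payments
0     auto         9
1  student        59
add column payments_x5 = t['payments'] * 5:
   purpose  payments  payments_x5
0     auto         9           45
1  student        59          295
sort by payments:
   purpose  payments  payments_x5
0     auto         9           45
1  student        59          295

45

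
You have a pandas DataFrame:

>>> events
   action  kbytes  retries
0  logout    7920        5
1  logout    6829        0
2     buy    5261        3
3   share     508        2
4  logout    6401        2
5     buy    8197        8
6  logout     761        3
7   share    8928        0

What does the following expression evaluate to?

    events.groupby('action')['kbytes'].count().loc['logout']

4

group by action, count of kbytes:
action
buy       2
logout    4
share     2
Name: kbytes, dtype: int64
Hence 4.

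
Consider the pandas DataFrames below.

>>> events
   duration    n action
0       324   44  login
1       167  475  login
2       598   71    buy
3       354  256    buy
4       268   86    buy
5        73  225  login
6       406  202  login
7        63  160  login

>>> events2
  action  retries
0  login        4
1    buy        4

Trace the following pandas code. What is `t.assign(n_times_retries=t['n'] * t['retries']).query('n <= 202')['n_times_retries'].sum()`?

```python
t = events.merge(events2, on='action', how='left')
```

2252

merge on 'action' (how='left') → 8 rows:
   duration    n action  retries
0       324   44  login        4
1       167  475  login        4
2       598   71    buy        4
3       354  256    buy        4
4       268   86    buy        4
5        73  225  login        4
6       406  202  login        4
7        63  160  login        4
add column n_times_retries = t['n'] * t['retries']:
   duration    n action  retries  n_times_retries
0       324   44  login        4              176
1       167  475  login        4             1900
2       598   71    buy        4              284
3       354  256    buy        4             1024
4       268   86    buy        4              344
5        73  225  login        4              900
6       406  202  login        4              808
7        63  160  login        4              640
filter rows where n <= 202:
   duration    n action  retries  n_times_retries
0       324   44  login        4              176
2       598   71    buy        4              284
4       268   86    buy        4              344
6       406  202  login        4              808
7        63  160  login        4              640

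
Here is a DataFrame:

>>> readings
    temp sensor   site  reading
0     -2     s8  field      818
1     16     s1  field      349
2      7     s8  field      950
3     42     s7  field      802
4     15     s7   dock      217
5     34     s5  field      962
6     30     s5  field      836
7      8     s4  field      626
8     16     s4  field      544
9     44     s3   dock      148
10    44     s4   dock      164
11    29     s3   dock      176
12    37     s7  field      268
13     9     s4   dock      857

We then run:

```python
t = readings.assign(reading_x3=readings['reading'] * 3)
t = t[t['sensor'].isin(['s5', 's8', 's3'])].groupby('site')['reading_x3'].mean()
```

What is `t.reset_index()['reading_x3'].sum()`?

add column reading_x3 = readings['reading'] * 3:
    temp sensor   site  reading  reading_x3
0     -2     s8  field      818        2454
1     16     s1  field      349        1047
2      7     s8  field      950        2850
3     42     s7  field      802        2406
4     15     s7   dock      217         651
5     34     s5  field      962        2886
6     30     s5  field      836        2508
7      8     s4  field      626        1878
8     16     s4  field      544        1632
9     44     s3   dock      148         444
10    44     s4   dock      164         492
11    29     s3   dock      176         528
12    37     s7  field      268         804
13     9     s4   dock      857        2571
filter rows where sensor in ['s5', 's8', 's3']:
    temp sensor   site  reading  reading_x3
0     -2     s8  field      818        2454
2      7     s8  field      950        2850
5     34     s5  field      962        2886
6     30     s5  field      836        2508
9     44     s3   dock      148         444
11    29     s3   dock      176         528
group by site, mean of reading_x3:
site
dock      486.0
field    2674.5
Name: reading_x3, dtype: float64
reset_index():
    site  reading_x3
0   dock       486.0
1  field      2674.5

3160.5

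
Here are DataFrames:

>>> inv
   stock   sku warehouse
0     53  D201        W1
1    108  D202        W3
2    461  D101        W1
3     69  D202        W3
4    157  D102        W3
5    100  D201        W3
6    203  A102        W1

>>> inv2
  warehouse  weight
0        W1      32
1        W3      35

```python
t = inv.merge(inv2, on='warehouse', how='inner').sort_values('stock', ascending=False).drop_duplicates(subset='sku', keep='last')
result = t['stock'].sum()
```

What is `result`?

merge on 'warehouse' (how='inner') → 7 rows:
   stock   sku warehouse  weight
0     53  D201        W1      32
1    108  D202        W3      35
2    461  D101        W1      32
3     69  D202        W3      35
4    157  D102        W3      35
5    100  D201        W3      35
6    203  A102        W1      32
sort by stock descending:
   stock   sku warehouse  weight
2    461  D101        W1      32
6    203  A102        W1      32
4    157  D102        W3      35
1    108  D202        W3      35
5    100  D201        W3      35
3     69  D202        W3      35
0     53  D201        W1      32
drop duplicate sku (keep=last):
   stock   sku warehouse  weight
2    461  D101        W1      32
6    203  A102        W1      32
4    157  D102        W3      35
3     69  D202        W3      35
0     53  D201        W1      32

943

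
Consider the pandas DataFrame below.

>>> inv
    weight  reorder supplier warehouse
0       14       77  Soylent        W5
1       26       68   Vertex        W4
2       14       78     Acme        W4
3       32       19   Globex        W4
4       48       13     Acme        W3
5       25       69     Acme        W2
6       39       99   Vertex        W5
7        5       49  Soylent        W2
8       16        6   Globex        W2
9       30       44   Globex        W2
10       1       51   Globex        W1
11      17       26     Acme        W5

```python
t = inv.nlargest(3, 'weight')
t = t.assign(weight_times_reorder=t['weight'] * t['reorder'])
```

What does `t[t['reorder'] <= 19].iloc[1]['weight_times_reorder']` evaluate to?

take 3 rows with largest weight:
   weight  reorder supplier warehouse
4      48       13     Acme        W3
6      39       99   Vertex        W5
3      32       19   Globex        W4
add column weight_times_reorder = t['weight'] * t['reorder']:
   weight  reorder supplier warehouse  weight_times_reorder
4      48       13     Acme        W3                   624
6      39       99   Vertex        W5                  3861
3      32       19   Globex        W4                   608
filter rows where reorder <= 19:
   weight  reorder supplier warehouse  weight_times_reorder
4      48       13     Acme        W3                   624
3      32       19   Globex        W4                   608
Taking the value at position 1, column 'weight_times_reorder' gives 608.

608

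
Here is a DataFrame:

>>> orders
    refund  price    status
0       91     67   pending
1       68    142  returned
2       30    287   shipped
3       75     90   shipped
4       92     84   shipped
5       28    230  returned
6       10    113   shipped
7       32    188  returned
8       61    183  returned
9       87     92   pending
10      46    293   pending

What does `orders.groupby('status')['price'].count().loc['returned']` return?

4

group by status, count of price:
status
pending     3
returned    4
shipped     4
Name: price, dtype: int64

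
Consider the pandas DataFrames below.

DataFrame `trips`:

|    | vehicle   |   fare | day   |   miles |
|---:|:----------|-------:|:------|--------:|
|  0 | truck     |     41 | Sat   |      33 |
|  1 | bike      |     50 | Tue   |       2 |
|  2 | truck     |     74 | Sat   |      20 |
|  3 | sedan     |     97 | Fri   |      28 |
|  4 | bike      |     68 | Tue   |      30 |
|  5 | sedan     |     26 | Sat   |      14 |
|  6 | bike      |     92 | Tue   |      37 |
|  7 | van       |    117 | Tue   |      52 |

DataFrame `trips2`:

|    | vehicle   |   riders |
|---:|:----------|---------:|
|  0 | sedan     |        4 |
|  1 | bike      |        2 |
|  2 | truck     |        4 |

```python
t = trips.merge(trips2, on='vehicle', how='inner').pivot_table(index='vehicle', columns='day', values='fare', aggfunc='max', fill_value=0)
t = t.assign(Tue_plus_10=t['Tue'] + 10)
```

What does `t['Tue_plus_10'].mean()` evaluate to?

merge on 'vehicle' (how='inner') → 7 rows:
  vehicle  fare  day  miles  riders
0   truck    41  Sat     33       4
1    bike    50  Tue      2       2
2   truck    74  Sat     20       4
3   sedan    97  Fri     28       4
4    bike    68  Tue     30       2
5   sedan    26  Sat     14       4
6    bike    92  Tue     37       2
pivot: rows=vehicle, cols=day, max(fare):
day      Fri  Sat  Tue
vehicle               
bike       0    0   92
sedan     97   26    0
truck      0   74    0
add column Tue_plus_10 = t['Tue'] + 10:
day      Fri  Sat  Tue  Tue_plus_10
vehicle                            
bike       0    0   92          102
sedan     97   26    0           10
truck      0   74    0           10
So mean() = 40.6666666667.

40.6666666667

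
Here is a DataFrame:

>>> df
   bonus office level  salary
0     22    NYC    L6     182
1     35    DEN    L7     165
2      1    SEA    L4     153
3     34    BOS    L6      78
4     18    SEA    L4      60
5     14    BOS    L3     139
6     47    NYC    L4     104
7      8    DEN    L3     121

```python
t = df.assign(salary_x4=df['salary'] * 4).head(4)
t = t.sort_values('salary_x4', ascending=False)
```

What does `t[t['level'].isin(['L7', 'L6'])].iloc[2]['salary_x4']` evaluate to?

add column salary_x4 = df['salary'] * 4:
   bonus office level  salary  salary_x4
0     22    NYC    L6     182        728
1     35    DEN    L7     165        660
2      1    SEA    L4     153        612
3     34    BOS    L6      78        312
4     18    SEA    L4      60        240
5     14    BOS    L3     139        556
6     47    NYC    L4     104        416
7      8    DEN    L3     121        484
take first 4 rows:
   bonus office level  salary  salary_x4
0     22    NYC    L6     182        728
1     35    DEN    L7     165        660
2      1    SEA    L4     153        612
3     34    BOS    L6      78        312
sort by salary_x4 descending:
   bonus office level  salary  salary_x4
0     22    NYC    L6     182        728
1     35    DEN    L7     165        660
2      1    SEA    L4     153        612
3     34    BOS    L6      78        312
filter rows where level in ['L7', 'L6']:
   bonus office level  salary  salary_x4
0     22    NYC    L6     182        728
1     35    DEN    L7     165        660
3     34    BOS    L6      78        312

312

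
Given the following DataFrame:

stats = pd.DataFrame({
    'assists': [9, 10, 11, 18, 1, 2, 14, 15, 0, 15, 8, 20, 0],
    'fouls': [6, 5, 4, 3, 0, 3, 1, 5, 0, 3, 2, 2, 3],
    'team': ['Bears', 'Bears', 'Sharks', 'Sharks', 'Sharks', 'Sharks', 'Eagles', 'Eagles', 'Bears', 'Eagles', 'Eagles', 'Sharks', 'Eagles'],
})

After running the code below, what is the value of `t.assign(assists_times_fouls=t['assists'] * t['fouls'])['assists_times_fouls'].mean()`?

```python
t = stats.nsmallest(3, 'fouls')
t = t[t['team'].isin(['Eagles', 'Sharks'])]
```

7.0

take 3 rows with smallest fouls:
   assists  fouls    team
4        1      0  Sharks
8        0      0   Bears
6       14      1  Eagles
filter rows where team in ['Eagles', 'Sharks']:
   assists  fouls    team
4        1      0  Sharks
6       14      1  Eagles
add column assists_times_fouls = t['assists'] * t['fouls']:
   assists  fouls    team  assists_times_fouls
4        1      0  Sharks                    0
6       14      1  Eagles                   14
Hence 7.0.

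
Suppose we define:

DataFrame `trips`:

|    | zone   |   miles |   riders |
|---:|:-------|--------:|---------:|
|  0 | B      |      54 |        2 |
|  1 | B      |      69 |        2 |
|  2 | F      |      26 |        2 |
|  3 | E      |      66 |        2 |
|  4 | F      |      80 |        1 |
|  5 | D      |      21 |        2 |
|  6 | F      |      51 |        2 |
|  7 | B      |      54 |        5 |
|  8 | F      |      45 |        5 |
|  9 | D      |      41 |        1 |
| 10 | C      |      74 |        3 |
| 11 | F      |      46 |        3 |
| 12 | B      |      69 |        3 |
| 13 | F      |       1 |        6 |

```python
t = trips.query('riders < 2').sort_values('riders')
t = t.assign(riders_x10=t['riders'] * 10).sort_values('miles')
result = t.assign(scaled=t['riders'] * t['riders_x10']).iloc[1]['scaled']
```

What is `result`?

filter rows where riders < 2:
  zone  miles  riders
4    F     80       1
9    D     41       1
sort by riders:
  zone  miles  riders
4    F     80       1
9    D     41       1
add column riders_x10 = t['riders'] * 10:
  zone  miles  riders  riders_x10
4    F     80       1          10
9    D     41       1          10
sort by miles:
  zone  miles  riders  riders_x10
9    D     41       1          10
4    F     80       1          10
add column scaled = t['riders'] * t['riders_x10']:
  zone  miles  riders  riders_x10  scaled
9    D     41       1          10      10
4    F     80       1          10      10
Finally, value at position 1, column 'scaled' = 10.

10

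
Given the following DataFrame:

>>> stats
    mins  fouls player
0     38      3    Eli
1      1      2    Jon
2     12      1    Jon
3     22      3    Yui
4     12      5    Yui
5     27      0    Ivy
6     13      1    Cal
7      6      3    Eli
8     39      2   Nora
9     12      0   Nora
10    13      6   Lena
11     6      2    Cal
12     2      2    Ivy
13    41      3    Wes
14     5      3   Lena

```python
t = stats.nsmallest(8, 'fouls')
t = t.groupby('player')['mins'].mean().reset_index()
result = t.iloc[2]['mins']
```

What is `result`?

take 8 rows with smallest fouls:
    mins  fouls player
5     27      0    Ivy
9     12      0   Nora
2     12      1    Jon
6     13      1    Cal
1      1      2    Jon
8     39      2   Nora
11     6      2    Cal
12     2      2    Ivy
group by player, mean of mins:
player
Cal      9.5
Ivy     14.5
Jon      6.5
Nora    25.5
Name: mins, dtype: float64
reset_index():
  player  mins
0    Cal   9.5
1    Ivy  14.5
2    Jon   6.5
3   Nora  25.5
So iloc[2]['mins'] = 6.5.

6.5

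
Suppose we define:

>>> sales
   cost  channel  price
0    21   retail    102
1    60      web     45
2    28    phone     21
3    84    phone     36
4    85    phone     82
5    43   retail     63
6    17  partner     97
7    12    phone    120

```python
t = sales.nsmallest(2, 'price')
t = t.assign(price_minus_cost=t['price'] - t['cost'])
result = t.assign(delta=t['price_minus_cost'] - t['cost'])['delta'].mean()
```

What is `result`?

-83.5

take 2 rows with smallest price:
   cost channel  price
2    28   phone     21
3    84   phone     36
add column price_minus_cost = t['price'] - t['cost']:
   cost channel  price  price_minus_cost
2    28   phone     21                -7
3    84   phone     36               -48
add column delta = t['price_minus_cost'] - t['cost']:
   cost channel  price  price_minus_cost  delta
2    28   phone     21                -7    -35
3    84   phone     36               -48   -132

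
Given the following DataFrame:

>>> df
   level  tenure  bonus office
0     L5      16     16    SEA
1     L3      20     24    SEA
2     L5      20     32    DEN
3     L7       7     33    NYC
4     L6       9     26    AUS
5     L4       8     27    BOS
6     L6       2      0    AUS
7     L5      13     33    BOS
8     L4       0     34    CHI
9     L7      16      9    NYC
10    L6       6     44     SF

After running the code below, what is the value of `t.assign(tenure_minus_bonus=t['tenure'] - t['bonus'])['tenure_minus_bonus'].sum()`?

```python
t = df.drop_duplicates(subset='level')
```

-66

drop duplicate level (keep=first):
  level  tenure  bonus office
0    L5      16     16    SEA
1    L3      20     24    SEA
3    L7       7     33    NYC
4    L6       9     26    AUS
5    L4       8     27    BOS
add column tenure_minus_bonus = t['tenure'] - t['bonus']:
  level  tenure  bonus office  tenure_minus_bonus
0    L5      16     16    SEA                   0
1    L3      20     24    SEA                  -4
3    L7       7     33    NYC                 -26
4    L6       9     26    AUS                 -17
5    L4       8     27    BOS                 -19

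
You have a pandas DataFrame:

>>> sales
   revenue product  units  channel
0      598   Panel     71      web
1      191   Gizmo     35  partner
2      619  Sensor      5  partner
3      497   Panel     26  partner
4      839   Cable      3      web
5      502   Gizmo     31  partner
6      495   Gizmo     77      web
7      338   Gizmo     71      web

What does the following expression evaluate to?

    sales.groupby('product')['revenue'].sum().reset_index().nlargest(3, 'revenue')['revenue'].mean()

group by product, sum of revenue:
product
Cable      839
Gizmo     1526
Panel     1095
Sensor     619
Name: revenue, dtype: int64
reset_index():
  product  revenue
0   Cable      839
1   Gizmo     1526
2   Panel     1095
3  Sensor      619
take 3 rows with largest revenue:
  product  revenue
1   Gizmo     1526
2   Panel     1095
0   Cable      839
Then the mean of column 'revenue': 1153.33333333

1153.33333333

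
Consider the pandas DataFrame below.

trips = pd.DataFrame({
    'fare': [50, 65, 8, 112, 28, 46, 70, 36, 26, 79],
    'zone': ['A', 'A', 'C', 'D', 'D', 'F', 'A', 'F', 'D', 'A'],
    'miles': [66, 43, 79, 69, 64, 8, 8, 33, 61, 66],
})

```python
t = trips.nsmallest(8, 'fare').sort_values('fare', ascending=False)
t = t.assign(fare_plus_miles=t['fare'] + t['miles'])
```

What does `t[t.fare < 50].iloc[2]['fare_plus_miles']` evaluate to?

take 8 rows with smallest fare:
   fare zone  miles
2     8    C     79
8    26    D     61
4    28    D     64
7    36    F     33
5    46    F      8
0    50    A     66
1    65    A     43
6    70    A      8
sort by fare descending:
   fare zone  miles
6    70    A      8
1    65    A     43
0    50    A     66
5    46    F      8
7    36    F     33
4    28    D     64
8    26    D     61
2     8    C     79
add column fare_plus_miles = t['fare'] + t['miles']:
   fare zone  miles  fare_plus_miles
6    70    A      8               78
1    65    A     43              108
0    50    A     66              116
5    46    F      8               54
7    36    F     33               69
4    28    D     64               92
8    26    D     61               87
2     8    C     79               87
filter rows where fare < 50:
   fare zone  miles  fare_plus_miles
5    46    F      8               54
7    36    F     33               69
4    28    D     64               92
8    26    D     61               87
2     8    C     79               87
The value at position 2, column 'fare_plus_miles' is 92.

92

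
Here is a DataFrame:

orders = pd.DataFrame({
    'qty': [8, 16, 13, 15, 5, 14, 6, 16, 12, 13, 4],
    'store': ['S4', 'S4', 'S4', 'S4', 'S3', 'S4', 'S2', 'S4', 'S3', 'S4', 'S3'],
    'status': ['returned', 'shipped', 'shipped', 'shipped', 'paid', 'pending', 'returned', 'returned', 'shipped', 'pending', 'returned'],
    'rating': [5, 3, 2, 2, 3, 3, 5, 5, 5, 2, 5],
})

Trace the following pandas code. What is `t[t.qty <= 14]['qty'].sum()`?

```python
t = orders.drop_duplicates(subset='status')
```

drop duplicate status (keep=first):
   qty store    status  rating
0    8    S4  returned       5
1   16    S4   shipped       3
4    5    S3      paid       3
5   14    S4   pending       3
filter rows where qty <= 14:
   qty store    status  rating
0    8    S4  returned       5
4    5    S3      paid       3
5   14    S4   pending       3

27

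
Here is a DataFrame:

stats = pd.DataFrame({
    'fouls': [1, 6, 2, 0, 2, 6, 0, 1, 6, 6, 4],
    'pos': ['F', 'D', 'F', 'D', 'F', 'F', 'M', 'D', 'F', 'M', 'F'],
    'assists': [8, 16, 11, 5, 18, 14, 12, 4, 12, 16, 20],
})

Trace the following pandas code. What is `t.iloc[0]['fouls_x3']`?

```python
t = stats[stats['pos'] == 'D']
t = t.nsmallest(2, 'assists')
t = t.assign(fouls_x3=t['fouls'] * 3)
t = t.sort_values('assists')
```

3

filter rows where pos == 'D':
   fouls pos  assists
1      6   D       16
3      0   D        5
7      1   D        4
take 2 rows with smallest assists:
   fouls pos  assists
7      1   D        4
3      0   D        5
add column fouls_x3 = t['fouls'] * 3:
   fouls pos  assists  fouls_x3
7      1   D        4         3
3      0   D        5         0
sort by assists:
   fouls pos  assists  fouls_x3
7      1   D        4         3
3      0   D        5         0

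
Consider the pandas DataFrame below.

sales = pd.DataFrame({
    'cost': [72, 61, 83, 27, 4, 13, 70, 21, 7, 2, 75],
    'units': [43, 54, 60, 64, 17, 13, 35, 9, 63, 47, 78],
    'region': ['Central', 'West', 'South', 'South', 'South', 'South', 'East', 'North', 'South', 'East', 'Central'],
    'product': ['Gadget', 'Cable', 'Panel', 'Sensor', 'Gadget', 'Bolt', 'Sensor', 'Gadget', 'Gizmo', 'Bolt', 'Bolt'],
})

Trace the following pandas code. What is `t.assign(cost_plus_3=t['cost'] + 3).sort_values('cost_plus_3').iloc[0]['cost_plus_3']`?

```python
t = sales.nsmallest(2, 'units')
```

take 2 rows with smallest units:
   cost  units region product
7    21      9  North  Gadget
5    13     13  South    Bolt
add column cost_plus_3 = t['cost'] + 3:
   cost  units region product  cost_plus_3
7    21      9  North  Gadget           24
5    13     13  South    Bolt           16
sort by cost_plus_3:
   cost  units region product  cost_plus_3
5    13     13  South    Bolt           16
7    21      9  North  Gadget           24
So iloc[0]['cost_plus_3'] = 16.

16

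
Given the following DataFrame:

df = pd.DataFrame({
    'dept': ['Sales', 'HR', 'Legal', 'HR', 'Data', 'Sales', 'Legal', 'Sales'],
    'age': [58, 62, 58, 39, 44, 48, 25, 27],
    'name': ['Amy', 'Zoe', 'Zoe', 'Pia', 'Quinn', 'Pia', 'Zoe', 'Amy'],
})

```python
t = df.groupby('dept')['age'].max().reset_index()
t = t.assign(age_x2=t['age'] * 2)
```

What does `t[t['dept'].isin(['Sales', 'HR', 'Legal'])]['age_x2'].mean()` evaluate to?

118.666666667

group by dept, max of age:
dept
Data     44
HR       62
Legal    58
Sales    58
Name: age, dtype: int64
reset_index():
    dept  age
0   Data   44
1     HR   62
2  Legal   58
3  Sales   58
add column age_x2 = t['age'] * 2:
    dept  age  age_x2
0   Data   44      88
1     HR   62     124
2  Legal   58     116
3  Sales   58     116
filter rows where dept in ['Sales', 'HR', 'Legal']:
    dept  age  age_x2
1     HR   62     124
2  Legal   58     116
3  Sales   58     116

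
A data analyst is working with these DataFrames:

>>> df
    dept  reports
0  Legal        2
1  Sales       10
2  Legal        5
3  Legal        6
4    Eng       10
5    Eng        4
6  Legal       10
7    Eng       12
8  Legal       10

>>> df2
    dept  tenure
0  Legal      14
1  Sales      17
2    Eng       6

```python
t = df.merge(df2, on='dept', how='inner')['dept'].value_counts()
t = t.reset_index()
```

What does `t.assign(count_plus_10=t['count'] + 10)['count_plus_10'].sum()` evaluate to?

39

merge on 'dept' (how='inner') → 9 rows:
    dept  reports  tenure
0  Legal        2      14
1  Sales       10      17
2  Legal        5      14
3  Legal        6      14
4    Eng       10       6
5    Eng        4       6
6  Legal       10      14
7    Eng       12       6
8  Legal       10      14
value_counts of dept:
dept
Legal    5
Eng      3
Sales    1
Name: count, dtype: int64
reset_index():
    dept  count
0  Legal      5
1    Eng      3
2  Sales      1
add column count_plus_10 = t['count'] + 10:
    dept  count  count_plus_10
0  Legal      5             15
1    Eng      3             13
2  Sales      1             11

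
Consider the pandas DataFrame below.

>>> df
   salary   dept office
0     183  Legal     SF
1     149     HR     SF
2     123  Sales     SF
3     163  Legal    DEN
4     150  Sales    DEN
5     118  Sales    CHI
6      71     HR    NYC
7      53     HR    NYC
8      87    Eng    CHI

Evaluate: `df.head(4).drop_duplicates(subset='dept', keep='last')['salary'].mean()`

take first 4 rows:
   salary   dept office
0     183  Legal     SF
1     149     HR     SF
2     123  Sales     SF
3     163  Legal    DEN
drop duplicate dept (keep=last):
   salary   dept office
1     149     HR     SF
2     123  Sales     SF
3     163  Legal    DEN
So mean() = 145.0.

145.0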